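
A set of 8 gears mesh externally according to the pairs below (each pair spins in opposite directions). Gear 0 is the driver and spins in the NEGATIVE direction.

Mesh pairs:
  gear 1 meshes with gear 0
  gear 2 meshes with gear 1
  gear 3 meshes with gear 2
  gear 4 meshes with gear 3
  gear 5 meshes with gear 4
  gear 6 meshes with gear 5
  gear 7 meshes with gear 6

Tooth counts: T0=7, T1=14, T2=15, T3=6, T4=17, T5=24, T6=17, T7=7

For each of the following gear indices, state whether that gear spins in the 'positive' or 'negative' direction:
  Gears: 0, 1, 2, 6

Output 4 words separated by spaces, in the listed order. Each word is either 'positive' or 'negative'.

Gear 0 (driver): negative (depth 0)
  gear 1: meshes with gear 0 -> depth 1 -> positive (opposite of gear 0)
  gear 2: meshes with gear 1 -> depth 2 -> negative (opposite of gear 1)
  gear 3: meshes with gear 2 -> depth 3 -> positive (opposite of gear 2)
  gear 4: meshes with gear 3 -> depth 4 -> negative (opposite of gear 3)
  gear 5: meshes with gear 4 -> depth 5 -> positive (opposite of gear 4)
  gear 6: meshes with gear 5 -> depth 6 -> negative (opposite of gear 5)
  gear 7: meshes with gear 6 -> depth 7 -> positive (opposite of gear 6)
Queried indices 0, 1, 2, 6 -> negative, positive, negative, negative

Answer: negative positive negative negative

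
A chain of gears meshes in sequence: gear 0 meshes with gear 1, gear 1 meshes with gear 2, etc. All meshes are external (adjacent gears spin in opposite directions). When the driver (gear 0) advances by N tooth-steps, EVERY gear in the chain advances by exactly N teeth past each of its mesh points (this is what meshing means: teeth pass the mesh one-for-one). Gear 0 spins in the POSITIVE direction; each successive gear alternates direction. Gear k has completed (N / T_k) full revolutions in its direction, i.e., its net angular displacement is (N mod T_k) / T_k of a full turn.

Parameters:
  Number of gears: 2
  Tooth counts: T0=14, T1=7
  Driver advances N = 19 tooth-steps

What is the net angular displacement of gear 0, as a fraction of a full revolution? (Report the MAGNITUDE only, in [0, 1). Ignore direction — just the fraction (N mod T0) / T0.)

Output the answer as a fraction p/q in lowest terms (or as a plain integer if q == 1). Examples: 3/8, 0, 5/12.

Answer: 5/14

Derivation:
Chain of 2 gears, tooth counts: [14, 7]
  gear 0: T0=14, direction=positive, advance = 19 mod 14 = 5 teeth = 5/14 turn
  gear 1: T1=7, direction=negative, advance = 19 mod 7 = 5 teeth = 5/7 turn
Gear 0: 19 mod 14 = 5
Fraction = 5 / 14 = 5/14 (gcd(5,14)=1) = 5/14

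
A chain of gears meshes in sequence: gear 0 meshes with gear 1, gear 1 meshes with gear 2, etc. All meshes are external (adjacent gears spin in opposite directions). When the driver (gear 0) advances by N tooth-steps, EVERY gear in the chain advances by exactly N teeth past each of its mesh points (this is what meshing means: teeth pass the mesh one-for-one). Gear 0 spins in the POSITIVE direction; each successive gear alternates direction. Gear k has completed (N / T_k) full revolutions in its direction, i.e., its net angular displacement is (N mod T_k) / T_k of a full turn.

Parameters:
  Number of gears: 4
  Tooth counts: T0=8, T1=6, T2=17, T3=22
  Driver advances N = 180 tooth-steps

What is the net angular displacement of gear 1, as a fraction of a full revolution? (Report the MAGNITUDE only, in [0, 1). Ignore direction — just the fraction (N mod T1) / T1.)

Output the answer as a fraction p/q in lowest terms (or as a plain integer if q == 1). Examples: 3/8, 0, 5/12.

Chain of 4 gears, tooth counts: [8, 6, 17, 22]
  gear 0: T0=8, direction=positive, advance = 180 mod 8 = 4 teeth = 4/8 turn
  gear 1: T1=6, direction=negative, advance = 180 mod 6 = 0 teeth = 0/6 turn
  gear 2: T2=17, direction=positive, advance = 180 mod 17 = 10 teeth = 10/17 turn
  gear 3: T3=22, direction=negative, advance = 180 mod 22 = 4 teeth = 4/22 turn
Gear 1: 180 mod 6 = 0
Fraction = 0 / 6 = 0/1 (gcd(0,6)=6) = 0

Answer: 0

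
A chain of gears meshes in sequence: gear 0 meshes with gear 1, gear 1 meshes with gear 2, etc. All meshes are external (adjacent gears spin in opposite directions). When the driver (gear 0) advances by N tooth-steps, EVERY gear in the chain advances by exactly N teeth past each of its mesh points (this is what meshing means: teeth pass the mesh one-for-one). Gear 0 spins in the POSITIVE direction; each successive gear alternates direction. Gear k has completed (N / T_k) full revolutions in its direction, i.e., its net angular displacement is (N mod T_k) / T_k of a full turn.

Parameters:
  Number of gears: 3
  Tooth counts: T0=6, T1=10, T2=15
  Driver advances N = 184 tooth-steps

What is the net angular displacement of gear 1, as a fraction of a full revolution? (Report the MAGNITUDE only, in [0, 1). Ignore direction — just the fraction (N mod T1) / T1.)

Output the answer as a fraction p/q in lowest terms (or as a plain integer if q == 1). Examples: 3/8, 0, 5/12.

Answer: 2/5

Derivation:
Chain of 3 gears, tooth counts: [6, 10, 15]
  gear 0: T0=6, direction=positive, advance = 184 mod 6 = 4 teeth = 4/6 turn
  gear 1: T1=10, direction=negative, advance = 184 mod 10 = 4 teeth = 4/10 turn
  gear 2: T2=15, direction=positive, advance = 184 mod 15 = 4 teeth = 4/15 turn
Gear 1: 184 mod 10 = 4
Fraction = 4 / 10 = 2/5 (gcd(4,10)=2) = 2/5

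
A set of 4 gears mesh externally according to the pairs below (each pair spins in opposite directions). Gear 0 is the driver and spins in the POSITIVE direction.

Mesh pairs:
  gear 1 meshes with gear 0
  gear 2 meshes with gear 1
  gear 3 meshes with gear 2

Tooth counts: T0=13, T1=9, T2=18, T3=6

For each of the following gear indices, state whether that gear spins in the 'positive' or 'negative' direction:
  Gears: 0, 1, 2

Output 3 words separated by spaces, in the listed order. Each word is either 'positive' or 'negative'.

Answer: positive negative positive

Derivation:
Gear 0 (driver): positive (depth 0)
  gear 1: meshes with gear 0 -> depth 1 -> negative (opposite of gear 0)
  gear 2: meshes with gear 1 -> depth 2 -> positive (opposite of gear 1)
  gear 3: meshes with gear 2 -> depth 3 -> negative (opposite of gear 2)
Queried indices 0, 1, 2 -> positive, negative, positive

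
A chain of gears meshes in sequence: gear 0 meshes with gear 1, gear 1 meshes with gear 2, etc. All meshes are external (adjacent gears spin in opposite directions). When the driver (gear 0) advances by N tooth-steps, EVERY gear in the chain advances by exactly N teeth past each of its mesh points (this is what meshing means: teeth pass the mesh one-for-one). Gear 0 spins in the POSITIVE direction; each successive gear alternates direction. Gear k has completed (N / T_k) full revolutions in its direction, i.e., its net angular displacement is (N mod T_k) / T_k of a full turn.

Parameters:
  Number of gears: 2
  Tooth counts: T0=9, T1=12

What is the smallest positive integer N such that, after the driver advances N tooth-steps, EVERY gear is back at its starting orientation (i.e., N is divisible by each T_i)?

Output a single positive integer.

Gear k returns to start when N is a multiple of T_k.
All gears at start simultaneously when N is a common multiple of [9, 12]; the smallest such N is lcm(9, 12).
Start: lcm = T0 = 9
Fold in T1=12: gcd(9, 12) = 3; lcm(9, 12) = 9 * 12 / 3 = 108 / 3 = 36
Full cycle length = 36

Answer: 36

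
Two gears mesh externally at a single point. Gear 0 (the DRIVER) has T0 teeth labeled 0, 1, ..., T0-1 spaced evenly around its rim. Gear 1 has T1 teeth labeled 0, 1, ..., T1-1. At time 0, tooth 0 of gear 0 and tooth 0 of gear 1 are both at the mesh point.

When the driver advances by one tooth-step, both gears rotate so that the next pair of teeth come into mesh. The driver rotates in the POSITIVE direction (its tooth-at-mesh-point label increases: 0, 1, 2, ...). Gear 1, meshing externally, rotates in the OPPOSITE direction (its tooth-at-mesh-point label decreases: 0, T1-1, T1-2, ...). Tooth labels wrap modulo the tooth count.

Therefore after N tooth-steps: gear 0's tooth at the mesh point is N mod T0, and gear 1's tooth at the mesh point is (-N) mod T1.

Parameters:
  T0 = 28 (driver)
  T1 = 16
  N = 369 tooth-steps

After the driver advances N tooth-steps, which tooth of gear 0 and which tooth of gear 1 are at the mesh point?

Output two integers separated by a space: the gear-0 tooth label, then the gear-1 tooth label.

Answer: 5 15

Derivation:
Gear 0 (driver, T0=28): tooth at mesh = N mod T0
  369 = 13 * 28 + 5, so 369 mod 28 = 5
  gear 0 tooth = 5
Gear 1 (driven, T1=16): tooth at mesh = (-N) mod T1
  369 = 23 * 16 + 1, so 369 mod 16 = 1
  (-369) mod 16 = (-1) mod 16 = 16 - 1 = 15
Mesh after 369 steps: gear-0 tooth 5 meets gear-1 tooth 15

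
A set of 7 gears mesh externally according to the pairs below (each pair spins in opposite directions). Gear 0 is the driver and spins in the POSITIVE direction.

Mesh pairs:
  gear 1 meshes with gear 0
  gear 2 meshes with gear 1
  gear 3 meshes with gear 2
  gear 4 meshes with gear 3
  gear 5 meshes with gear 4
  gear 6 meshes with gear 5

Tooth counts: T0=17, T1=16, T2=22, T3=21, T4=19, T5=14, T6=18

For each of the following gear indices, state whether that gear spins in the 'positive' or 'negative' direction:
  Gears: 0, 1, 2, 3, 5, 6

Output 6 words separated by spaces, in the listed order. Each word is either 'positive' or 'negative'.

Gear 0 (driver): positive (depth 0)
  gear 1: meshes with gear 0 -> depth 1 -> negative (opposite of gear 0)
  gear 2: meshes with gear 1 -> depth 2 -> positive (opposite of gear 1)
  gear 3: meshes with gear 2 -> depth 3 -> negative (opposite of gear 2)
  gear 4: meshes with gear 3 -> depth 4 -> positive (opposite of gear 3)
  gear 5: meshes with gear 4 -> depth 5 -> negative (opposite of gear 4)
  gear 6: meshes with gear 5 -> depth 6 -> positive (opposite of gear 5)
Queried indices 0, 1, 2, 3, 5, 6 -> positive, negative, positive, negative, negative, positive

Answer: positive negative positive negative negative positive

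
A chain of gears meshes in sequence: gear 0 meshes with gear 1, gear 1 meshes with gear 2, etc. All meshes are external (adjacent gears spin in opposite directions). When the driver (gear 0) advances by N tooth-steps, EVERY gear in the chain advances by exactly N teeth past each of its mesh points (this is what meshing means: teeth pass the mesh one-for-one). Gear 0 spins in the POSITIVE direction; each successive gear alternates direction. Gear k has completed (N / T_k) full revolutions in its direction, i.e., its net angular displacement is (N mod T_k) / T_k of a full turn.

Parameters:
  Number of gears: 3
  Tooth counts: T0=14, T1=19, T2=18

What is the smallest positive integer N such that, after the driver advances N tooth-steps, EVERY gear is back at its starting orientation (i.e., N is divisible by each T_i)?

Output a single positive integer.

Gear k returns to start when N is a multiple of T_k.
All gears at start simultaneously when N is a common multiple of [14, 19, 18]; the smallest such N is lcm(14, 19, 18).
Start: lcm = T0 = 14
Fold in T1=19: gcd(14, 19) = 1; lcm(14, 19) = 14 * 19 / 1 = 266 / 1 = 266
Fold in T2=18: gcd(266, 18) = 2; lcm(266, 18) = 266 * 18 / 2 = 4788 / 2 = 2394
Full cycle length = 2394

Answer: 2394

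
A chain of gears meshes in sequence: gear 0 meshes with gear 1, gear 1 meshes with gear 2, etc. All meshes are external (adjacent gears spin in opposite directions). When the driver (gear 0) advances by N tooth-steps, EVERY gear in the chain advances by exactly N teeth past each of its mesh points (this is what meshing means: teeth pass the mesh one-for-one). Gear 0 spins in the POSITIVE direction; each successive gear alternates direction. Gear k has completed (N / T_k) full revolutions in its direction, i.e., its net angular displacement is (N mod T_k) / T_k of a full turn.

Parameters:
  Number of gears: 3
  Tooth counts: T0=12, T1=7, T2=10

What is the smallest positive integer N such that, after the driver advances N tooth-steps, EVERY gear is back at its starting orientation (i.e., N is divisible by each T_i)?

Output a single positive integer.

Gear k returns to start when N is a multiple of T_k.
All gears at start simultaneously when N is a common multiple of [12, 7, 10]; the smallest such N is lcm(12, 7, 10).
Start: lcm = T0 = 12
Fold in T1=7: gcd(12, 7) = 1; lcm(12, 7) = 12 * 7 / 1 = 84 / 1 = 84
Fold in T2=10: gcd(84, 10) = 2; lcm(84, 10) = 84 * 10 / 2 = 840 / 2 = 420
Full cycle length = 420

Answer: 420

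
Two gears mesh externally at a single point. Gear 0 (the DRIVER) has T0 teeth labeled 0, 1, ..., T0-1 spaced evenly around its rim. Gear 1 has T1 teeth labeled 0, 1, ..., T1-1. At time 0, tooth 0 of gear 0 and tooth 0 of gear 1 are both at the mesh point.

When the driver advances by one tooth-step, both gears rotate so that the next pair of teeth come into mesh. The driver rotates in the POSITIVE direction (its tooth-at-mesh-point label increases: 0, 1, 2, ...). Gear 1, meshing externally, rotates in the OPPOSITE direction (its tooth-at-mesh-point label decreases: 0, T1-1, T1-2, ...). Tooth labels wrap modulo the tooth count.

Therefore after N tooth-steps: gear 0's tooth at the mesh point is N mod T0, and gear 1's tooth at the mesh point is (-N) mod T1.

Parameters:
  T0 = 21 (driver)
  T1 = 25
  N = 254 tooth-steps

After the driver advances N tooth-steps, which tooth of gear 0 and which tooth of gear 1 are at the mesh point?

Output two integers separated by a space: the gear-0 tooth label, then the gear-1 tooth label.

Answer: 2 21

Derivation:
Gear 0 (driver, T0=21): tooth at mesh = N mod T0
  254 = 12 * 21 + 2, so 254 mod 21 = 2
  gear 0 tooth = 2
Gear 1 (driven, T1=25): tooth at mesh = (-N) mod T1
  254 = 10 * 25 + 4, so 254 mod 25 = 4
  (-254) mod 25 = (-4) mod 25 = 25 - 4 = 21
Mesh after 254 steps: gear-0 tooth 2 meets gear-1 tooth 21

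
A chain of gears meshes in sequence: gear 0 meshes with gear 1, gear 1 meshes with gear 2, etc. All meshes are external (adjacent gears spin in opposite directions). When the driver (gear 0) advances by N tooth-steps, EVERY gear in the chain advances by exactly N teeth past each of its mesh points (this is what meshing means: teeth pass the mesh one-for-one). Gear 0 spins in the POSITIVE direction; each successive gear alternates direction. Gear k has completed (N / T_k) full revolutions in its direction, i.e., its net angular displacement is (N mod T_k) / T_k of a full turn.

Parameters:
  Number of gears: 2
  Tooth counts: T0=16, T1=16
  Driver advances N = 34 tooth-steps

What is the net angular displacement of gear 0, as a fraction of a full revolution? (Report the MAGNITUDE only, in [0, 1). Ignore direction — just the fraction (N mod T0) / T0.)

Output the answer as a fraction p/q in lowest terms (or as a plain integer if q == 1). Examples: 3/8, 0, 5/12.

Answer: 1/8

Derivation:
Chain of 2 gears, tooth counts: [16, 16]
  gear 0: T0=16, direction=positive, advance = 34 mod 16 = 2 teeth = 2/16 turn
  gear 1: T1=16, direction=negative, advance = 34 mod 16 = 2 teeth = 2/16 turn
Gear 0: 34 mod 16 = 2
Fraction = 2 / 16 = 1/8 (gcd(2,16)=2) = 1/8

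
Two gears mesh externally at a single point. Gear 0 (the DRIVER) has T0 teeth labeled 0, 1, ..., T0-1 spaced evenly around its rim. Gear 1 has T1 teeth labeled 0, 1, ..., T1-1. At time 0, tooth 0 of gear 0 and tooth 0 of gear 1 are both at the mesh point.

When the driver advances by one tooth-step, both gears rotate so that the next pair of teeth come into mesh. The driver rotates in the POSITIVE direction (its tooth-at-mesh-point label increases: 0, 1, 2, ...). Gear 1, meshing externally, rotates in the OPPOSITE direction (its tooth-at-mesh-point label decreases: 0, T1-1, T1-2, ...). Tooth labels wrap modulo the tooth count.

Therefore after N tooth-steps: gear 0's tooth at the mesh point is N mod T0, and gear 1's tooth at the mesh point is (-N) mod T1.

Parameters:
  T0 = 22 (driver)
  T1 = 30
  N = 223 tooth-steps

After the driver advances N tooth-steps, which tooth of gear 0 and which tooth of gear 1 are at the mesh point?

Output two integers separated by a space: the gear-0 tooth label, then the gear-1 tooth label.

Gear 0 (driver, T0=22): tooth at mesh = N mod T0
  223 = 10 * 22 + 3, so 223 mod 22 = 3
  gear 0 tooth = 3
Gear 1 (driven, T1=30): tooth at mesh = (-N) mod T1
  223 = 7 * 30 + 13, so 223 mod 30 = 13
  (-223) mod 30 = (-13) mod 30 = 30 - 13 = 17
Mesh after 223 steps: gear-0 tooth 3 meets gear-1 tooth 17

Answer: 3 17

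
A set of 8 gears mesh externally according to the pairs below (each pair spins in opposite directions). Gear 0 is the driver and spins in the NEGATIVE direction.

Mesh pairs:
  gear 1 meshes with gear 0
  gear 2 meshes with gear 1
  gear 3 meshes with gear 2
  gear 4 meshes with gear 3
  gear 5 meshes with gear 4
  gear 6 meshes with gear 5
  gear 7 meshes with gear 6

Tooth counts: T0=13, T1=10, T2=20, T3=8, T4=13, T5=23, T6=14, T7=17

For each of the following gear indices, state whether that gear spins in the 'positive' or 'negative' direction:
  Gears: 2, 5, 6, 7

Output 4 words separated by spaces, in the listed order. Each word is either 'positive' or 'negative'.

Gear 0 (driver): negative (depth 0)
  gear 1: meshes with gear 0 -> depth 1 -> positive (opposite of gear 0)
  gear 2: meshes with gear 1 -> depth 2 -> negative (opposite of gear 1)
  gear 3: meshes with gear 2 -> depth 3 -> positive (opposite of gear 2)
  gear 4: meshes with gear 3 -> depth 4 -> negative (opposite of gear 3)
  gear 5: meshes with gear 4 -> depth 5 -> positive (opposite of gear 4)
  gear 6: meshes with gear 5 -> depth 6 -> negative (opposite of gear 5)
  gear 7: meshes with gear 6 -> depth 7 -> positive (opposite of gear 6)
Queried indices 2, 5, 6, 7 -> negative, positive, negative, positive

Answer: negative positive negative positive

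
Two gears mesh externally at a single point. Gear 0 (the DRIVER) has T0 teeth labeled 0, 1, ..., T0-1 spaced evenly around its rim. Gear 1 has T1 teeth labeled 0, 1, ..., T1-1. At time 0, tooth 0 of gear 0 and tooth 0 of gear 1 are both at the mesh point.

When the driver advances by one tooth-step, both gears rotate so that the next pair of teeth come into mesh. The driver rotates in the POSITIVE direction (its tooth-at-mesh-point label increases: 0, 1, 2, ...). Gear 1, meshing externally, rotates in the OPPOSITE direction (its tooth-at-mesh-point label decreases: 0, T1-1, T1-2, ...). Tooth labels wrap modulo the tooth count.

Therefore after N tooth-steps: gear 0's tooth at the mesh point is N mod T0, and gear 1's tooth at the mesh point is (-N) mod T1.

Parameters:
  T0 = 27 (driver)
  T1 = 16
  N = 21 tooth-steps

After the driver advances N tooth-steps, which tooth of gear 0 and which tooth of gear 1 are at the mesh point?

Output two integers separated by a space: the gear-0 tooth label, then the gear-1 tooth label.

Gear 0 (driver, T0=27): tooth at mesh = N mod T0
  21 = 0 * 27 + 21, so 21 mod 27 = 21
  gear 0 tooth = 21
Gear 1 (driven, T1=16): tooth at mesh = (-N) mod T1
  21 = 1 * 16 + 5, so 21 mod 16 = 5
  (-21) mod 16 = (-5) mod 16 = 16 - 5 = 11
Mesh after 21 steps: gear-0 tooth 21 meets gear-1 tooth 11

Answer: 21 11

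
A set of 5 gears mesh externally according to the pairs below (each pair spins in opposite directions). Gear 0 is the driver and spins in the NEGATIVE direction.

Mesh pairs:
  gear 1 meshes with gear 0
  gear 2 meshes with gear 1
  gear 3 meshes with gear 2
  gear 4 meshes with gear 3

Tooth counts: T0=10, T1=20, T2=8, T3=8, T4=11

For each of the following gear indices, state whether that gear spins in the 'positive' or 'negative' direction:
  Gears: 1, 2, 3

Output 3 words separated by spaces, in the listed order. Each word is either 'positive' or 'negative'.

Gear 0 (driver): negative (depth 0)
  gear 1: meshes with gear 0 -> depth 1 -> positive (opposite of gear 0)
  gear 2: meshes with gear 1 -> depth 2 -> negative (opposite of gear 1)
  gear 3: meshes with gear 2 -> depth 3 -> positive (opposite of gear 2)
  gear 4: meshes with gear 3 -> depth 4 -> negative (opposite of gear 3)
Queried indices 1, 2, 3 -> positive, negative, positive

Answer: positive negative positive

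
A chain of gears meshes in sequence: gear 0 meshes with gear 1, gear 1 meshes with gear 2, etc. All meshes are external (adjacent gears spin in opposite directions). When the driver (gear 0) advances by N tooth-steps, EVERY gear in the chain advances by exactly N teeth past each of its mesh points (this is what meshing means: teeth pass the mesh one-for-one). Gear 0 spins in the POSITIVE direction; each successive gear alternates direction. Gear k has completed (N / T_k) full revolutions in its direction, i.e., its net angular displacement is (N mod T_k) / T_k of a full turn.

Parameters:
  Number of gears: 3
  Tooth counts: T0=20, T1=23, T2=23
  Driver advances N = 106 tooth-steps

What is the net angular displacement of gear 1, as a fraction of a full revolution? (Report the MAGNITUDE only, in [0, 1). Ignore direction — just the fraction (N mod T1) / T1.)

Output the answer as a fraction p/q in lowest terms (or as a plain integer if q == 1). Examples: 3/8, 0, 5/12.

Chain of 3 gears, tooth counts: [20, 23, 23]
  gear 0: T0=20, direction=positive, advance = 106 mod 20 = 6 teeth = 6/20 turn
  gear 1: T1=23, direction=negative, advance = 106 mod 23 = 14 teeth = 14/23 turn
  gear 2: T2=23, direction=positive, advance = 106 mod 23 = 14 teeth = 14/23 turn
Gear 1: 106 mod 23 = 14
Fraction = 14 / 23 = 14/23 (gcd(14,23)=1) = 14/23

Answer: 14/23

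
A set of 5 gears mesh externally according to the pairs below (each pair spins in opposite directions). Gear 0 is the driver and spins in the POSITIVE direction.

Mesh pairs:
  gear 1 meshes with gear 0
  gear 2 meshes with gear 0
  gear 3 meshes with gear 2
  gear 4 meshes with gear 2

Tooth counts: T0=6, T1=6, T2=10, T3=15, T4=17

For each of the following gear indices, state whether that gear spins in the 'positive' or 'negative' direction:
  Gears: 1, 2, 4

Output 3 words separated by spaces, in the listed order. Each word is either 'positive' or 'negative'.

Gear 0 (driver): positive (depth 0)
  gear 1: meshes with gear 0 -> depth 1 -> negative (opposite of gear 0)
  gear 2: meshes with gear 0 -> depth 1 -> negative (opposite of gear 0)
  gear 3: meshes with gear 2 -> depth 2 -> positive (opposite of gear 2)
  gear 4: meshes with gear 2 -> depth 2 -> positive (opposite of gear 2)
Queried indices 1, 2, 4 -> negative, negative, positive

Answer: negative negative positive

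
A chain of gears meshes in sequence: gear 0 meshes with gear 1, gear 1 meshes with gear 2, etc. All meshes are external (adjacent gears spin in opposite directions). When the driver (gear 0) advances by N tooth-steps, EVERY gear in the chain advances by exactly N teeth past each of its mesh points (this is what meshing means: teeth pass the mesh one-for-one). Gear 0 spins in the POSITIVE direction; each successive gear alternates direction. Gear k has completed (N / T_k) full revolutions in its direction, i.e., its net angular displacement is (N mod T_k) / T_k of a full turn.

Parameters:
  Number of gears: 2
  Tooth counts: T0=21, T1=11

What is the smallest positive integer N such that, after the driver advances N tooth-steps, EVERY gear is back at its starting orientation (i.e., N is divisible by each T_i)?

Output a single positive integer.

Answer: 231

Derivation:
Gear k returns to start when N is a multiple of T_k.
All gears at start simultaneously when N is a common multiple of [21, 11]; the smallest such N is lcm(21, 11).
Start: lcm = T0 = 21
Fold in T1=11: gcd(21, 11) = 1; lcm(21, 11) = 21 * 11 / 1 = 231 / 1 = 231
Full cycle length = 231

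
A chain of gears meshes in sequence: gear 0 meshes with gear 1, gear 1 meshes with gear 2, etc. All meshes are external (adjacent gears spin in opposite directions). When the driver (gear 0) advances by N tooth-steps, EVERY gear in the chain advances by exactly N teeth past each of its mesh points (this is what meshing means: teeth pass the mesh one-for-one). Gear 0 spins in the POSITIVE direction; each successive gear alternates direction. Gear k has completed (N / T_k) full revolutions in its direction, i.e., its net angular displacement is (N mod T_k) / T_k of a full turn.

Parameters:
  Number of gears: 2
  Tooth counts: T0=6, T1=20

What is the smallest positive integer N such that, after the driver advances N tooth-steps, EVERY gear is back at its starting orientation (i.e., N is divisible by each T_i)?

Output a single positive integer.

Answer: 60

Derivation:
Gear k returns to start when N is a multiple of T_k.
All gears at start simultaneously when N is a common multiple of [6, 20]; the smallest such N is lcm(6, 20).
Start: lcm = T0 = 6
Fold in T1=20: gcd(6, 20) = 2; lcm(6, 20) = 6 * 20 / 2 = 120 / 2 = 60
Full cycle length = 60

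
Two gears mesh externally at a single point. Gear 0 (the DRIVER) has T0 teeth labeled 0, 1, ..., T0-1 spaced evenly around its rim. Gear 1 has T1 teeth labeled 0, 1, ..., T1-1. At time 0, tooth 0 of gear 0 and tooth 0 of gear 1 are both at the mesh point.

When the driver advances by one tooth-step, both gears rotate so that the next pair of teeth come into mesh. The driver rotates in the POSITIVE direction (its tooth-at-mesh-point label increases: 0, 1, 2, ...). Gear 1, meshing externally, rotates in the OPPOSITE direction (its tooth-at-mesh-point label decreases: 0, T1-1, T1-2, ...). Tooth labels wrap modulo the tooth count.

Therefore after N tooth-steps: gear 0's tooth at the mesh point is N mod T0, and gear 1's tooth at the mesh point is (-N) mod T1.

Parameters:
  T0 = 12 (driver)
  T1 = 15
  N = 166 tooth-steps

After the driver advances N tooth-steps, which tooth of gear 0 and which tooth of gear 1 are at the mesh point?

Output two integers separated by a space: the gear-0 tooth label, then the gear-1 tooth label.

Gear 0 (driver, T0=12): tooth at mesh = N mod T0
  166 = 13 * 12 + 10, so 166 mod 12 = 10
  gear 0 tooth = 10
Gear 1 (driven, T1=15): tooth at mesh = (-N) mod T1
  166 = 11 * 15 + 1, so 166 mod 15 = 1
  (-166) mod 15 = (-1) mod 15 = 15 - 1 = 14
Mesh after 166 steps: gear-0 tooth 10 meets gear-1 tooth 14

Answer: 10 14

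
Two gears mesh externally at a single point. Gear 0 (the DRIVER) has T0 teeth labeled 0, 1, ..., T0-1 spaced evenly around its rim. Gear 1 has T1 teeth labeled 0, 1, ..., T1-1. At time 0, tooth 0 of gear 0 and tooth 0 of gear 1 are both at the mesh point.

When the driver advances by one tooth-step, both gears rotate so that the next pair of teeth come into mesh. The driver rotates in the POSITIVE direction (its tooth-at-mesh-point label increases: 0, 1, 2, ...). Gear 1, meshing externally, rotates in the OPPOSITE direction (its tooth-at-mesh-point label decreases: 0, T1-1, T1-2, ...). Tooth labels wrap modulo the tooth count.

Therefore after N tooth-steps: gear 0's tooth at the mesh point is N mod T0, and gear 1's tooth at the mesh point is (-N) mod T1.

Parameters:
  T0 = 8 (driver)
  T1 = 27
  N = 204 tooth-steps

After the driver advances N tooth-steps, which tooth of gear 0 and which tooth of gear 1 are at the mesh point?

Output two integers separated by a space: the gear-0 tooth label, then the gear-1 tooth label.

Gear 0 (driver, T0=8): tooth at mesh = N mod T0
  204 = 25 * 8 + 4, so 204 mod 8 = 4
  gear 0 tooth = 4
Gear 1 (driven, T1=27): tooth at mesh = (-N) mod T1
  204 = 7 * 27 + 15, so 204 mod 27 = 15
  (-204) mod 27 = (-15) mod 27 = 27 - 15 = 12
Mesh after 204 steps: gear-0 tooth 4 meets gear-1 tooth 12

Answer: 4 12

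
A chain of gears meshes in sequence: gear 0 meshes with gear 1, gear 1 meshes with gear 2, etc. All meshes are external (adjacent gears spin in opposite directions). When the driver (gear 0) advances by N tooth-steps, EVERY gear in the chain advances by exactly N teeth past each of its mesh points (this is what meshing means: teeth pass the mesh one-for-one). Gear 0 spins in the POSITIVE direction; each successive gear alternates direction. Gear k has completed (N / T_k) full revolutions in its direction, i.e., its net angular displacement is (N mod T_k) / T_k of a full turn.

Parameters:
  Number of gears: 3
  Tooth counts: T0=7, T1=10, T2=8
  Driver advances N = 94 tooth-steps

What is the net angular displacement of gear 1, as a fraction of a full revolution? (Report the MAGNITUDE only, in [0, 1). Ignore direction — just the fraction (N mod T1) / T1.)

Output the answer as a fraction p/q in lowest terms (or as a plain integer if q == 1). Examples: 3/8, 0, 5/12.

Answer: 2/5

Derivation:
Chain of 3 gears, tooth counts: [7, 10, 8]
  gear 0: T0=7, direction=positive, advance = 94 mod 7 = 3 teeth = 3/7 turn
  gear 1: T1=10, direction=negative, advance = 94 mod 10 = 4 teeth = 4/10 turn
  gear 2: T2=8, direction=positive, advance = 94 mod 8 = 6 teeth = 6/8 turn
Gear 1: 94 mod 10 = 4
Fraction = 4 / 10 = 2/5 (gcd(4,10)=2) = 2/5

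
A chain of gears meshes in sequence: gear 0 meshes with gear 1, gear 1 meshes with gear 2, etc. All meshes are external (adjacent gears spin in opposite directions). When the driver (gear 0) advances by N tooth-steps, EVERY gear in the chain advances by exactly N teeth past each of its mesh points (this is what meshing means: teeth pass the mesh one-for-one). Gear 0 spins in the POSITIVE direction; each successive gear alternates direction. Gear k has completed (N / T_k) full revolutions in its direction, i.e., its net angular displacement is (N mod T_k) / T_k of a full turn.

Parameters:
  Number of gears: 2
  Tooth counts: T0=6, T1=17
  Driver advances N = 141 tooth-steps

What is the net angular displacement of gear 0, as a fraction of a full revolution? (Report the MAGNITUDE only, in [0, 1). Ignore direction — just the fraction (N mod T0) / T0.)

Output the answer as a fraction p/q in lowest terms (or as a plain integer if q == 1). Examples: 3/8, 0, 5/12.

Chain of 2 gears, tooth counts: [6, 17]
  gear 0: T0=6, direction=positive, advance = 141 mod 6 = 3 teeth = 3/6 turn
  gear 1: T1=17, direction=negative, advance = 141 mod 17 = 5 teeth = 5/17 turn
Gear 0: 141 mod 6 = 3
Fraction = 3 / 6 = 1/2 (gcd(3,6)=3) = 1/2

Answer: 1/2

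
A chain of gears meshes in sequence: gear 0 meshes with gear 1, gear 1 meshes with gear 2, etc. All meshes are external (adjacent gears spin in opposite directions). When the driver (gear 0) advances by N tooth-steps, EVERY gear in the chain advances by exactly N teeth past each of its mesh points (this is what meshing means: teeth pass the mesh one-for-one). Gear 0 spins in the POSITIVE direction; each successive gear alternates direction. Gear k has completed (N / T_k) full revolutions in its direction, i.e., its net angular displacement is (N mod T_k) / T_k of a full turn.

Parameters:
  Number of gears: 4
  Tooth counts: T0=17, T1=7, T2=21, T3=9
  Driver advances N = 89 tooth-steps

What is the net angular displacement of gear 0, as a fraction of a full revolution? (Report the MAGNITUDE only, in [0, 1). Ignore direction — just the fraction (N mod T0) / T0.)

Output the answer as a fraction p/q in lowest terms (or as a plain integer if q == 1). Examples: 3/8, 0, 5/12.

Chain of 4 gears, tooth counts: [17, 7, 21, 9]
  gear 0: T0=17, direction=positive, advance = 89 mod 17 = 4 teeth = 4/17 turn
  gear 1: T1=7, direction=negative, advance = 89 mod 7 = 5 teeth = 5/7 turn
  gear 2: T2=21, direction=positive, advance = 89 mod 21 = 5 teeth = 5/21 turn
  gear 3: T3=9, direction=negative, advance = 89 mod 9 = 8 teeth = 8/9 turn
Gear 0: 89 mod 17 = 4
Fraction = 4 / 17 = 4/17 (gcd(4,17)=1) = 4/17

Answer: 4/17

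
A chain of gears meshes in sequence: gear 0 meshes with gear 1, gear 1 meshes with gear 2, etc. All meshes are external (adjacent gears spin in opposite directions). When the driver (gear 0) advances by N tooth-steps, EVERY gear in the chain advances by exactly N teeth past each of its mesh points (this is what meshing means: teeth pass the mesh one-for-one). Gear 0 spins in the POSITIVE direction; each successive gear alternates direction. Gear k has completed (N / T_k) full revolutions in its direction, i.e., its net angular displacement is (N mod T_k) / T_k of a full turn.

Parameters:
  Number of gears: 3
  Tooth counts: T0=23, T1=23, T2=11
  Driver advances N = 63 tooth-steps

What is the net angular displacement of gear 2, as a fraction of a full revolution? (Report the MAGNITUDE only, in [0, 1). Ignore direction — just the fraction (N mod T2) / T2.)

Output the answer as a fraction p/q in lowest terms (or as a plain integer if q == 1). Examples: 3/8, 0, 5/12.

Answer: 8/11

Derivation:
Chain of 3 gears, tooth counts: [23, 23, 11]
  gear 0: T0=23, direction=positive, advance = 63 mod 23 = 17 teeth = 17/23 turn
  gear 1: T1=23, direction=negative, advance = 63 mod 23 = 17 teeth = 17/23 turn
  gear 2: T2=11, direction=positive, advance = 63 mod 11 = 8 teeth = 8/11 turn
Gear 2: 63 mod 11 = 8
Fraction = 8 / 11 = 8/11 (gcd(8,11)=1) = 8/11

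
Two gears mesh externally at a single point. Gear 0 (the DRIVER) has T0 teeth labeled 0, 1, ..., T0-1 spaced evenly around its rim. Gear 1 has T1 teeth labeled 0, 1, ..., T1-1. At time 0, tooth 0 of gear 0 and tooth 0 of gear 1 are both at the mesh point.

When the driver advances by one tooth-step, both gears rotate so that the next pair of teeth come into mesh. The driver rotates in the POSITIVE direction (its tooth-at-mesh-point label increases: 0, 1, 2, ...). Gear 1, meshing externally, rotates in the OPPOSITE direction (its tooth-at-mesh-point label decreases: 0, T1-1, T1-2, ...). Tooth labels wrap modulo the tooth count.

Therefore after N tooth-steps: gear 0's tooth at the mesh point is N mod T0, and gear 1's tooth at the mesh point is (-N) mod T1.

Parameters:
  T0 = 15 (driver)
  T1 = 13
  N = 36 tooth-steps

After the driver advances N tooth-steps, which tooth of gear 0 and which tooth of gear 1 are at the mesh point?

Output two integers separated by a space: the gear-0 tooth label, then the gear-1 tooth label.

Gear 0 (driver, T0=15): tooth at mesh = N mod T0
  36 = 2 * 15 + 6, so 36 mod 15 = 6
  gear 0 tooth = 6
Gear 1 (driven, T1=13): tooth at mesh = (-N) mod T1
  36 = 2 * 13 + 10, so 36 mod 13 = 10
  (-36) mod 13 = (-10) mod 13 = 13 - 10 = 3
Mesh after 36 steps: gear-0 tooth 6 meets gear-1 tooth 3

Answer: 6 3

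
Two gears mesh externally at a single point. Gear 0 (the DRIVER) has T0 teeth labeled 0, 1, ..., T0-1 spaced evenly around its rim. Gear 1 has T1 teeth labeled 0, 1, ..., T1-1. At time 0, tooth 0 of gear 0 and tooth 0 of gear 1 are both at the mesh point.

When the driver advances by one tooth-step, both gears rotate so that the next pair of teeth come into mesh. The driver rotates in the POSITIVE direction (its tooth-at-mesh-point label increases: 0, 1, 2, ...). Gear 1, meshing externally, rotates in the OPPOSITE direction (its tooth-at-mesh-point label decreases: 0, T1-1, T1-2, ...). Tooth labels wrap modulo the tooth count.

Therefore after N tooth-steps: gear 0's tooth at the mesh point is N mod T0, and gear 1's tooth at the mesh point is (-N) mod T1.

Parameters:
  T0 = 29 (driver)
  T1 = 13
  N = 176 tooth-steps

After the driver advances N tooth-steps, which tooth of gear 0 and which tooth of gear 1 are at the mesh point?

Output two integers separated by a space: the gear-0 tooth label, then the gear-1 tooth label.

Gear 0 (driver, T0=29): tooth at mesh = N mod T0
  176 = 6 * 29 + 2, so 176 mod 29 = 2
  gear 0 tooth = 2
Gear 1 (driven, T1=13): tooth at mesh = (-N) mod T1
  176 = 13 * 13 + 7, so 176 mod 13 = 7
  (-176) mod 13 = (-7) mod 13 = 13 - 7 = 6
Mesh after 176 steps: gear-0 tooth 2 meets gear-1 tooth 6

Answer: 2 6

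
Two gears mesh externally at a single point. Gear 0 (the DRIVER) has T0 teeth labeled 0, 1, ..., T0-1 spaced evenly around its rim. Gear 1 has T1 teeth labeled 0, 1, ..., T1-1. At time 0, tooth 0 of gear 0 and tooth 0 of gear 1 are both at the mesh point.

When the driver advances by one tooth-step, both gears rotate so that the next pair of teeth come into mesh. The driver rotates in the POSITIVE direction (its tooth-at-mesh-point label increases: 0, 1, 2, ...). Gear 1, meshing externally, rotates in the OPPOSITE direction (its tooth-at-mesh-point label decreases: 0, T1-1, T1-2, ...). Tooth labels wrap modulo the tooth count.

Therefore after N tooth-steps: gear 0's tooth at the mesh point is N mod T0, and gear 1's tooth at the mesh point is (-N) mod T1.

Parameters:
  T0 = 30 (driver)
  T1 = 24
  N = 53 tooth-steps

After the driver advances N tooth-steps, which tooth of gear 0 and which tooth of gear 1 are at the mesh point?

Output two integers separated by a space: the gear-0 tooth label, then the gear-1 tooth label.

Answer: 23 19

Derivation:
Gear 0 (driver, T0=30): tooth at mesh = N mod T0
  53 = 1 * 30 + 23, so 53 mod 30 = 23
  gear 0 tooth = 23
Gear 1 (driven, T1=24): tooth at mesh = (-N) mod T1
  53 = 2 * 24 + 5, so 53 mod 24 = 5
  (-53) mod 24 = (-5) mod 24 = 24 - 5 = 19
Mesh after 53 steps: gear-0 tooth 23 meets gear-1 tooth 19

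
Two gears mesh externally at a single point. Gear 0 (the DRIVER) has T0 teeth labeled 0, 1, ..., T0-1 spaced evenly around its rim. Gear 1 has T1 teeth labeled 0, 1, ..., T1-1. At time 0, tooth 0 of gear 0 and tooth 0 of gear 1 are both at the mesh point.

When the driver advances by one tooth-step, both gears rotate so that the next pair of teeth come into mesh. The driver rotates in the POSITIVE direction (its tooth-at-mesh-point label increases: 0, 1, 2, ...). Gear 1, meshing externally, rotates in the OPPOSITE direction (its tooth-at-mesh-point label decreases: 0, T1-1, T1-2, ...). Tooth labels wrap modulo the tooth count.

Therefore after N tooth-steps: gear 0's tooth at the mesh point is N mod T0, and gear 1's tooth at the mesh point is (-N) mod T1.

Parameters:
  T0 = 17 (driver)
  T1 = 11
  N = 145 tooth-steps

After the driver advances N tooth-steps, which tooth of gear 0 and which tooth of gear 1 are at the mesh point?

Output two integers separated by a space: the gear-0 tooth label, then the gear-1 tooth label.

Gear 0 (driver, T0=17): tooth at mesh = N mod T0
  145 = 8 * 17 + 9, so 145 mod 17 = 9
  gear 0 tooth = 9
Gear 1 (driven, T1=11): tooth at mesh = (-N) mod T1
  145 = 13 * 11 + 2, so 145 mod 11 = 2
  (-145) mod 11 = (-2) mod 11 = 11 - 2 = 9
Mesh after 145 steps: gear-0 tooth 9 meets gear-1 tooth 9

Answer: 9 9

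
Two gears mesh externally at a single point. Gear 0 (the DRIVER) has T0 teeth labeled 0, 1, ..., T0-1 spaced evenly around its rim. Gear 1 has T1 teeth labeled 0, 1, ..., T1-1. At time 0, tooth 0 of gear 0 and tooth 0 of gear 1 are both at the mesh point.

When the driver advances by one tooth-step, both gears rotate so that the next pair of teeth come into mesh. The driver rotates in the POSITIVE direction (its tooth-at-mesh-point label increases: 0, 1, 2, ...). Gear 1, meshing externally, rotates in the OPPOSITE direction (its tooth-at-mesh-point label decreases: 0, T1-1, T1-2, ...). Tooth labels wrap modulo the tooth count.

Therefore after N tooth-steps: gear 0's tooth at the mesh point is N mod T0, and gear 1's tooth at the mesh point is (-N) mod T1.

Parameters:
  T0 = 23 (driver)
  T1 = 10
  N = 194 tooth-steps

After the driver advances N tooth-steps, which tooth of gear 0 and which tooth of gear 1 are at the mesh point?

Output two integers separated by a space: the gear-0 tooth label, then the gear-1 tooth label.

Answer: 10 6

Derivation:
Gear 0 (driver, T0=23): tooth at mesh = N mod T0
  194 = 8 * 23 + 10, so 194 mod 23 = 10
  gear 0 tooth = 10
Gear 1 (driven, T1=10): tooth at mesh = (-N) mod T1
  194 = 19 * 10 + 4, so 194 mod 10 = 4
  (-194) mod 10 = (-4) mod 10 = 10 - 4 = 6
Mesh after 194 steps: gear-0 tooth 10 meets gear-1 tooth 6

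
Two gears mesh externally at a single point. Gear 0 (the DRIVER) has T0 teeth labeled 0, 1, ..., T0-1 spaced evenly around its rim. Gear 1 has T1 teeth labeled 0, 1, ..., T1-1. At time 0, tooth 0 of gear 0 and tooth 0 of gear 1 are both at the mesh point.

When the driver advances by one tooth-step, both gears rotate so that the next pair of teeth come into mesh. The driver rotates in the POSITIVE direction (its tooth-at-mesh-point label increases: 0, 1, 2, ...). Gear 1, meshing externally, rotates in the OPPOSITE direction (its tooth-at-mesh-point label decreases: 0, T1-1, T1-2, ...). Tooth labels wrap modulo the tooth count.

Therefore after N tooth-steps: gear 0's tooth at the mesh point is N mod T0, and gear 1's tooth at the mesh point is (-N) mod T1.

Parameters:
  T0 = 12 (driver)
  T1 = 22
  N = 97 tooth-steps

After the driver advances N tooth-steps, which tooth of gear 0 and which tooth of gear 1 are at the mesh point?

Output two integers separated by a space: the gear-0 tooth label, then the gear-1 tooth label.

Gear 0 (driver, T0=12): tooth at mesh = N mod T0
  97 = 8 * 12 + 1, so 97 mod 12 = 1
  gear 0 tooth = 1
Gear 1 (driven, T1=22): tooth at mesh = (-N) mod T1
  97 = 4 * 22 + 9, so 97 mod 22 = 9
  (-97) mod 22 = (-9) mod 22 = 22 - 9 = 13
Mesh after 97 steps: gear-0 tooth 1 meets gear-1 tooth 13

Answer: 1 13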